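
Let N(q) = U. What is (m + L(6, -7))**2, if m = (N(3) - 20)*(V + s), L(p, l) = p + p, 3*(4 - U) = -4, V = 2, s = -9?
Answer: 118336/9 ≈ 13148.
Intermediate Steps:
U = 16/3 (U = 4 - 1/3*(-4) = 4 + 4/3 = 16/3 ≈ 5.3333)
N(q) = 16/3
L(p, l) = 2*p
m = 308/3 (m = (16/3 - 20)*(2 - 9) = -44/3*(-7) = 308/3 ≈ 102.67)
(m + L(6, -7))**2 = (308/3 + 2*6)**2 = (308/3 + 12)**2 = (344/3)**2 = 118336/9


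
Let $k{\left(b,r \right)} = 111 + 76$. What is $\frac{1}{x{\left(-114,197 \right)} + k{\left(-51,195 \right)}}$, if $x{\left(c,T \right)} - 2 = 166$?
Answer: $\frac{1}{355} \approx 0.0028169$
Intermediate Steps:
$x{\left(c,T \right)} = 168$ ($x{\left(c,T \right)} = 2 + 166 = 168$)
$k{\left(b,r \right)} = 187$
$\frac{1}{x{\left(-114,197 \right)} + k{\left(-51,195 \right)}} = \frac{1}{168 + 187} = \frac{1}{355}$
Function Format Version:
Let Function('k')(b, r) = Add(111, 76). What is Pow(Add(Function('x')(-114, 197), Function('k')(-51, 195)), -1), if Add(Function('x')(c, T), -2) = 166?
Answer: Rational(1, 355) ≈ 0.0028169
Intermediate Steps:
Function('x')(c, T) = 168 (Function('x')(c, T) = Add(2, 166) = 168)
Function('k')(b, r) = 187
Pow(Add(Function('x')(-114, 197), Function('k')(-51, 195)), -1) = Pow(Add(168, 187), -1) = Pow(355, -1) = Rational(1, 355)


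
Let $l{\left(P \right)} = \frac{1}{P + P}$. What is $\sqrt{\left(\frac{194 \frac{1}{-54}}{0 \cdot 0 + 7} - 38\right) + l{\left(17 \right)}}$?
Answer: $\frac{i \sqrt{176570058}}{2142} \approx 6.2035 i$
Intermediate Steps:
$l{\left(P \right)} = \frac{1}{2 P}$
$\sqrt{\left(\frac{194 \frac{1}{-54}}{0 \cdot 0 + 7} - 38\right) + l{\left(17 \right)}} = \sqrt{\left(\frac{194 \frac{1}{-54}}{0 \cdot 0 + 7} - 38\right) + \frac{1}{2 \cdot 17}} = \sqrt{\left(\frac{194 \left(- \frac{1}{54}\right)}{0 + 7} - 38\right) + \frac{1}{2} \cdot \frac{1}{17}} = \sqrt{\left(- \frac{97}{27 \cdot 7} - 38\right) + \frac{1}{34}} = \sqrt{\left(\left(- \frac{97}{27}\right) \frac{1}{7} - 38\right) + \frac{1}{34}} = \sqrt{\left(- \frac{97}{189} - 38\right) + \frac{1}{34}} = \sqrt{- \frac{7279}{189} + \frac{1}{34}} = \sqrt{- \frac{247297}{6426}} = \frac{i \sqrt{176570058}}{2142}$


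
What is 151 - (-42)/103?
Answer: 15595/103 ≈ 151.41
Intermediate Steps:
151 - (-42)/103 = 151 - 42*(-1/103) = 151 + 42/103 = 15595/103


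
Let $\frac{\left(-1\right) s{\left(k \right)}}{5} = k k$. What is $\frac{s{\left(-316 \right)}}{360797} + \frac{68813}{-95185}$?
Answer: $- \frac{72351490761}{34342462445} \approx -2.1068$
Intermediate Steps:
$s{\left(k \right)} = - 5 k^{2}$ ($s{\left(k \right)} = - 5 k k = - 5 k^{2}$)
$\frac{s{\left(-316 \right)}}{360797} + \frac{68813}{-95185} = \frac{\left(-5\right) \left(-316\right)^{2}}{360797} + \frac{68813}{-95185} = \left(-5\right) 99856 \cdot \frac{1}{360797} + 68813 \left(- \frac{1}{95185}\right) = \left(-499280\right) \frac{1}{360797} - \frac{68813}{95185} = - \frac{499280}{360797} - \frac{68813}{95185} = - \frac{72351490761}{34342462445}$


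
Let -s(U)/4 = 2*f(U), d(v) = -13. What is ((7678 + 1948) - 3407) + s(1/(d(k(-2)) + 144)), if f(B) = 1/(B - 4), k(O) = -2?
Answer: 3253585/523 ≈ 6221.0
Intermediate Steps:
f(B) = 1/(-4 + B)
s(U) = -8/(-4 + U)
((7678 + 1948) - 3407) + s(1/(d(k(-2)) + 144)) = ((7678 + 1948) - 3407) - 8/(-4 + 1/(-13 + 144)) = (9626 - 3407) - 8/(-4 + 1/131) = 6219 - 8/(-4 + 1/131) = 6219 - 8/(-523/131) = 6219 - 8*(-131/523) = 6219 + 1048/523 = 3253585/523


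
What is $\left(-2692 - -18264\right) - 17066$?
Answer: $-1494$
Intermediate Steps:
$\left(-2692 - -18264\right) - 17066 = \left(-2692 + 18264\right) - 17066 = 15572 - 17066 = -1494$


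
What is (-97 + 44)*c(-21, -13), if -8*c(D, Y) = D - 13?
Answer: -901/4 ≈ -225.25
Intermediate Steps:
c(D, Y) = 13/8 - D/8 (c(D, Y) = -(D - 13)/8 = -(-13 + D)/8 = 13/8 - D/8)
(-97 + 44)*c(-21, -13) = (-97 + 44)*(13/8 - 1/8*(-21)) = -53*(13/8 + 21/8) = -53*17/4 = -901/4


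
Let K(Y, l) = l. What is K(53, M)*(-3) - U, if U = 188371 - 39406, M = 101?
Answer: -149268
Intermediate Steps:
U = 148965
K(53, M)*(-3) - U = 101*(-3) - 1*148965 = -303 - 148965 = -149268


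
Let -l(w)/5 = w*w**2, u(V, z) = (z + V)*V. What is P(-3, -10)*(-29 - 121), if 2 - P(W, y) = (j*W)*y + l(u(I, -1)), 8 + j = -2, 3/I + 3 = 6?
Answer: -45300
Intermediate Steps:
I = 1 (I = 3/(-3 + 6) = 3/3 = 3*(1/3) = 1)
u(V, z) = V*(V + z) (u(V, z) = (V + z)*V = V*(V + z))
l(w) = -5*w**3 (l(w) = -5*w*w**2 = -5*w**3)
j = -10 (j = -8 - 2 = -10)
P(W, y) = 2 + 10*W*y (P(W, y) = 2 - ((-10*W)*y - 5*(1 - 1)**3) = 2 - (-10*W*y - 5*(1*0)**3) = 2 - (-10*W*y - 5*0**3) = 2 - (-10*W*y - 5*0) = 2 - (-10*W*y + 0) = 2 - (-10)*W*y = 2 + 10*W*y)
P(-3, -10)*(-29 - 121) = (2 + 10*(-3)*(-10))*(-29 - 121) = (2 + 300)*(-150) = 302*(-150) = -45300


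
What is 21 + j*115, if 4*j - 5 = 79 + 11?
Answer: 11009/4 ≈ 2752.3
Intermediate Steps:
j = 95/4 (j = 5/4 + (79 + 11)/4 = 5/4 + (¼)*90 = 5/4 + 45/2 = 95/4 ≈ 23.750)
21 + j*115 = 21 + (95/4)*115 = 21 + 10925/4 = 11009/4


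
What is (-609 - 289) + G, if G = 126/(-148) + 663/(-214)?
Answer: -3570818/3959 ≈ -901.95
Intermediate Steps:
G = -15636/3959 (G = 126*(-1/148) + 663*(-1/214) = -63/74 - 663/214 = -15636/3959 ≈ -3.9495)
(-609 - 289) + G = (-609 - 289) - 15636/3959 = -898 - 15636/3959 = -3570818/3959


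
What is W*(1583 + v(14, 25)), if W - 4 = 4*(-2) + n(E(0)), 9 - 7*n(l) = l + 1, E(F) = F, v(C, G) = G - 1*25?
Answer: -31660/7 ≈ -4522.9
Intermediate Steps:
v(C, G) = -25 + G (v(C, G) = G - 25 = -25 + G)
n(l) = 8/7 - l/7 (n(l) = 9/7 - (l + 1)/7 = 9/7 - (1 + l)/7 = 9/7 + (-⅐ - l/7) = 8/7 - l/7)
W = -20/7 (W = 4 + (4*(-2) + (8/7 - ⅐*0)) = 4 + (-8 + (8/7 + 0)) = 4 + (-8 + 8/7) = 4 - 48/7 = -20/7 ≈ -2.8571)
W*(1583 + v(14, 25)) = -20*(1583 + (-25 + 25))/7 = -20*(1583 + 0)/7 = -20/7*1583 = -31660/7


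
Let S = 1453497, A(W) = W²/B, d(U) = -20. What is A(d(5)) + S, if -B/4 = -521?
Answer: 757272037/521 ≈ 1.4535e+6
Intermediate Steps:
B = 2084 (B = -4*(-521) = 2084)
A(W) = W²/2084
A(d(5)) + S = (1/2084)*(-20)² + 1453497 = (1/2084)*400 + 1453497 = 100/521 + 1453497 = 757272037/521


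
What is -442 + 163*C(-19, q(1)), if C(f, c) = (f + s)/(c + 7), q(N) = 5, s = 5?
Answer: -3793/6 ≈ -632.17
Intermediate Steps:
C(f, c) = (5 + f)/(7 + c) (C(f, c) = (f + 5)/(c + 7) = (5 + f)/(7 + c))
-442 + 163*C(-19, q(1)) = -442 + 163*((5 - 19)/(7 + 5)) = -442 + 163*(-14/12) = -442 + 163*((1/12)*(-14)) = -442 + 163*(-7/6) = -442 - 1141/6 = -3793/6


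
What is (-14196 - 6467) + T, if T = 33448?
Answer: 12785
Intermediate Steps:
(-14196 - 6467) + T = (-14196 - 6467) + 33448 = -20663 + 33448 = 12785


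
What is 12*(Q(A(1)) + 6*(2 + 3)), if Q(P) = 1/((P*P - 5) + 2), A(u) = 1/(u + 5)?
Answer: 38088/107 ≈ 355.96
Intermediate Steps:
A(u) = 1/(5 + u)
Q(P) = 1/(-3 + P**2) (Q(P) = 1/((P**2 - 5) + 2) = 1/((-5 + P**2) + 2) = 1/(-3 + P**2))
12*(Q(A(1)) + 6*(2 + 3)) = 12*(1/(-3 + (1/(5 + 1))**2) + 6*(2 + 3)) = 12*(1/(-3 + (1/6)**2) + 6*5) = 12*(1/(-3 + (1/6)**2) + 30) = 12*(1/(-3 + 1/36) + 30) = 12*(1/(-107/36) + 30) = 12*(-36/107 + 30) = 12*(3174/107) = 38088/107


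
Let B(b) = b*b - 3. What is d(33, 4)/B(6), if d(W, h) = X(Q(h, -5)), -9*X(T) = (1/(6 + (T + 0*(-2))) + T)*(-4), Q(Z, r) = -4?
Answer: -14/297 ≈ -0.047138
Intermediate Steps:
B(b) = -3 + b² (B(b) = b² - 3 = -3 + b²)
X(T) = 4*T/9 + 4/(9*(6 + T)) (X(T) = -(1/(6 + (T + 0*(-2))) + T)*(-4)/9 = -(1/(6 + (T + 0)) + T)*(-4)/9 = -(1/(6 + T) + T)*(-4)/9 = -(T + 1/(6 + T))*(-4)/9 = -(-4*T - 4/(6 + T))/9 = 4*T/9 + 4/(9*(6 + T)))
d(W, h) = -14/9 (d(W, h) = 4*(1 + (-4)² + 6*(-4))/(9*(6 - 4)) = (4/9)*(1 + 16 - 24)/2 = (4/9)*(½)*(-7) = -14/9)
d(33, 4)/B(6) = -14/9/(-3 + 6²) = -14/9/(-3 + 36) = -14/9/33 = (1/33)*(-14/9) = -14/297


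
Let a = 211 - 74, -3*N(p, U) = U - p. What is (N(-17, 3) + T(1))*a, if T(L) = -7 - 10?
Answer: -9727/3 ≈ -3242.3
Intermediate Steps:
N(p, U) = -U/3 + p/3 (N(p, U) = -(U - p)/3 = -U/3 + p/3)
a = 137
T(L) = -17
(N(-17, 3) + T(1))*a = ((-⅓*3 + (⅓)*(-17)) - 17)*137 = ((-1 - 17/3) - 17)*137 = (-20/3 - 17)*137 = -71/3*137 = -9727/3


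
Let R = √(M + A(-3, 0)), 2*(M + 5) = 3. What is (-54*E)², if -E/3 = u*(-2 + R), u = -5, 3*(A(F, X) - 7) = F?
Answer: 4264650 - 1312200*√10 ≈ 1.1511e+5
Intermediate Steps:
A(F, X) = 7 + F/3
M = -7/2 (M = -5 + (½)*3 = -5 + 3/2 = -7/2 ≈ -3.5000)
R = √10/2 (R = √(-7/2 + (7 + (⅓)*(-3))) = √(-7/2 + (7 - 1)) = √(-7/2 + 6) = √(5/2) = √10/2 ≈ 1.5811)
E = -30 + 15*√10/2 (E = -(-15)*(-2 + √10/2) = -3*(10 - 5*√10/2) = -30 + 15*√10/2 ≈ -6.2829)
(-54*E)² = (-54*(-30 + 15*√10/2))² = (1620 - 405*√10)²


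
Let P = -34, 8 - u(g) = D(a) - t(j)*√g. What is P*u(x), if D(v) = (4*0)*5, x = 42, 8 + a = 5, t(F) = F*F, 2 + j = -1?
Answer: -272 - 306*√42 ≈ -2255.1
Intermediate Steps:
j = -3 (j = -2 - 1 = -3)
t(F) = F²
a = -3 (a = -8 + 5 = -3)
D(v) = 0 (D(v) = 0*5 = 0)
u(g) = 8 + 9*√g (u(g) = 8 - (0 - (-3)²*√g) = 8 - (0 - 9*√g) = 8 - (-9)*√g = 8 + 9*√g)
P*u(x) = -34*(8 + 9*√42) = -272 - 306*√42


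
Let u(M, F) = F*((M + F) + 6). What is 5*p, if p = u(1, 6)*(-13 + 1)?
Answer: -4680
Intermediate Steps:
u(M, F) = F*(6 + F + M) (u(M, F) = F*((F + M) + 6) = F*(6 + F + M))
p = -936 (p = (6*(6 + 6 + 1))*(-13 + 1) = (6*13)*(-12) = 78*(-12) = -936)
5*p = 5*(-936) = -4680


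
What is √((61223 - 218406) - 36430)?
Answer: I*√193613 ≈ 440.01*I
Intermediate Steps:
√((61223 - 218406) - 36430) = √(-157183 - 36430) = √(-193613) = I*√193613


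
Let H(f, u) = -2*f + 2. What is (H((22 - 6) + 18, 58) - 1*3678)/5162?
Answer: -1872/2581 ≈ -0.72530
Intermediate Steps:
H(f, u) = 2 - 2*f
(H((22 - 6) + 18, 58) - 1*3678)/5162 = ((2 - 2*((22 - 6) + 18)) - 1*3678)/5162 = ((2 - 2*(16 + 18)) - 3678)*(1/5162) = ((2 - 2*34) - 3678)*(1/5162) = ((2 - 68) - 3678)*(1/5162) = (-66 - 3678)*(1/5162) = -3744*1/5162 = -1872/2581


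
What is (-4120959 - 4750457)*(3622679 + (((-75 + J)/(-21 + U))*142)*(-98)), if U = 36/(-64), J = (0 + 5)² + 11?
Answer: -3670225068986712/115 ≈ -3.1915e+13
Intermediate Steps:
J = 36 (J = 5² + 11 = 25 + 11 = 36)
U = -9/16 (U = 36*(-1/64) = -9/16 ≈ -0.56250)
(-4120959 - 4750457)*(3622679 + (((-75 + J)/(-21 + U))*142)*(-98)) = (-4120959 - 4750457)*(3622679 + (((-75 + 36)/(-21 - 9/16))*142)*(-98)) = -8871416*(3622679 + (-39/(-345/16)*142)*(-98)) = -8871416*(3622679 + (-39*(-16/345)*142)*(-98)) = -8871416*(3622679 + ((208/115)*142)*(-98)) = -8871416*(3622679 + (29536/115)*(-98)) = -8871416*(3622679 - 2894528/115) = -8871416*413713557/115 = -3670225068986712/115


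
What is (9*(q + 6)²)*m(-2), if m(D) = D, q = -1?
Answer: -450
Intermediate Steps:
(9*(q + 6)²)*m(-2) = (9*(-1 + 6)²)*(-2) = (9*5²)*(-2) = (9*25)*(-2) = 225*(-2) = -450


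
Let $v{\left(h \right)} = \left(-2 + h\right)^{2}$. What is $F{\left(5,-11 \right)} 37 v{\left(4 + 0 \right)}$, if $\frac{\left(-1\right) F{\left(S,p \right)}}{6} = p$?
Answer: $9768$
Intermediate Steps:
$F{\left(S,p \right)} = - 6 p$
$F{\left(5,-11 \right)} 37 v{\left(4 + 0 \right)} = \left(-6\right) \left(-11\right) 37 \left(-2 + \left(4 + 0\right)\right)^{2} = 66 \cdot 37 \left(-2 + 4\right)^{2} = 2442 \cdot 2^{2} = 2442 \cdot 4 = 9768$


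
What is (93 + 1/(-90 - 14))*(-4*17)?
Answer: -164407/26 ≈ -6323.3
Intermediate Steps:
(93 + 1/(-90 - 14))*(-4*17) = (93 + 1/(-104))*(-68) = (93 - 1/104)*(-68) = (9671/104)*(-68) = -164407/26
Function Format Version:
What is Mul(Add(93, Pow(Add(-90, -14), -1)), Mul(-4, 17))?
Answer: Rational(-164407, 26) ≈ -6323.3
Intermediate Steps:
Mul(Add(93, Pow(Add(-90, -14), -1)), Mul(-4, 17)) = Mul(Add(93, Pow(-104, -1)), -68) = Mul(Add(93, Rational(-1, 104)), -68) = Mul(Rational(9671, 104), -68) = Rational(-164407, 26)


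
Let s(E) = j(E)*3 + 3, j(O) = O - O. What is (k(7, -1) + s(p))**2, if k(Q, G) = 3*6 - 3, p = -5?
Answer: 324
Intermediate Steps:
j(O) = 0
k(Q, G) = 15 (k(Q, G) = 18 - 3 = 15)
s(E) = 3 (s(E) = 0*3 + 3 = 0 + 3 = 3)
(k(7, -1) + s(p))**2 = (15 + 3)**2 = 18**2 = 324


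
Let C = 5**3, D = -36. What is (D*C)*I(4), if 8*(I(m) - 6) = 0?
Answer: -27000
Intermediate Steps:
I(m) = 6 (I(m) = 6 + (1/8)*0 = 6 + 0 = 6)
C = 125
(D*C)*I(4) = -36*125*6 = -4500*6 = -27000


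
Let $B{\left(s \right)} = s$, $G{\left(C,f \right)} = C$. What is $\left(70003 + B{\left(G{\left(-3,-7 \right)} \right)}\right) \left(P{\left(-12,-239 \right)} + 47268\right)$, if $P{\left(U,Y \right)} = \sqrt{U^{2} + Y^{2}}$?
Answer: $3308760000 + 70000 \sqrt{57265} \approx 3.3255 \cdot 10^{9}$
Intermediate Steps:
$\left(70003 + B{\left(G{\left(-3,-7 \right)} \right)}\right) \left(P{\left(-12,-239 \right)} + 47268\right) = \left(70003 - 3\right) \left(\sqrt{\left(-12\right)^{2} + \left(-239\right)^{2}} + 47268\right) = 70000 \left(\sqrt{144 + 57121} + 47268\right) = 70000 \left(\sqrt{57265} + 47268\right) = 70000 \left(47268 + \sqrt{57265}\right) = 3308760000 + 70000 \sqrt{57265}$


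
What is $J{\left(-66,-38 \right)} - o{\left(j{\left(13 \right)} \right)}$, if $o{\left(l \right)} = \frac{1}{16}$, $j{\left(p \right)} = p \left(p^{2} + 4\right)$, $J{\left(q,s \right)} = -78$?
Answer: $- \frac{1249}{16} \approx -78.063$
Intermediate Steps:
$j{\left(p \right)} = p \left(4 + p^{2}\right)$
$o{\left(l \right)} = \frac{1}{16}$
$J{\left(-66,-38 \right)} - o{\left(j{\left(13 \right)} \right)} = -78 - \frac{1}{16} = - \frac{1249}{16}$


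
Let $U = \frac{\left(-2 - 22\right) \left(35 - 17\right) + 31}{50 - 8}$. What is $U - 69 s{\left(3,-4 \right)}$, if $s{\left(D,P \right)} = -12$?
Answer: $\frac{34375}{42} \approx 818.45$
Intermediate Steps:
$U = - \frac{401}{42}$ ($U = \frac{\left(-24\right) 18 + 31}{42} = \left(-432 + 31\right) \frac{1}{42} = \left(-401\right) \frac{1}{42} = - \frac{401}{42} \approx -9.5476$)
$U - 69 s{\left(3,-4 \right)} = - \frac{401}{42} - -828 = - \frac{401}{42} + 828 = \frac{34375}{42}$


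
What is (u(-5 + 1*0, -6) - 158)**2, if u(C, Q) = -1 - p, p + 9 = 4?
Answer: 23716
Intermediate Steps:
p = -5 (p = -9 + 4 = -5)
u(C, Q) = 4 (u(C, Q) = -1 - 1*(-5) = -1 + 5 = 4)
(u(-5 + 1*0, -6) - 158)**2 = (4 - 158)**2 = (-154)**2 = 23716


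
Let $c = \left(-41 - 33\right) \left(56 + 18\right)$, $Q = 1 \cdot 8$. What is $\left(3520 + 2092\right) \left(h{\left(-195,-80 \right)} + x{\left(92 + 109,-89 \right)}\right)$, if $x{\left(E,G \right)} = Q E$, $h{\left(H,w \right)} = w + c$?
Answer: $-22156176$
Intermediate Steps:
$Q = 8$
$c = -5476$ ($c = \left(-74\right) 74 = -5476$)
$h{\left(H,w \right)} = -5476 + w$ ($h{\left(H,w \right)} = w - 5476 = -5476 + w$)
$x{\left(E,G \right)} = 8 E$
$\left(3520 + 2092\right) \left(h{\left(-195,-80 \right)} + x{\left(92 + 109,-89 \right)}\right) = \left(3520 + 2092\right) \left(\left(-5476 - 80\right) + 8 \left(92 + 109\right)\right) = 5612 \left(-5556 + 8 \cdot 201\right) = 5612 \left(-5556 + 1608\right) = 5612 \left(-3948\right) = -22156176$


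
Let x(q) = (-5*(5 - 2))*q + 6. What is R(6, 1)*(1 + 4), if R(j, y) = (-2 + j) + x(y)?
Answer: -25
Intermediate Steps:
x(q) = 6 - 15*q (x(q) = (-5*3)*q + 6 = -15*q + 6 = 6 - 15*q)
R(j, y) = 4 + j - 15*y (R(j, y) = (-2 + j) + (6 - 15*y) = 4 + j - 15*y)
R(6, 1)*(1 + 4) = (4 + 6 - 15*1)*(1 + 4) = (4 + 6 - 15)*5 = -5*5 = -25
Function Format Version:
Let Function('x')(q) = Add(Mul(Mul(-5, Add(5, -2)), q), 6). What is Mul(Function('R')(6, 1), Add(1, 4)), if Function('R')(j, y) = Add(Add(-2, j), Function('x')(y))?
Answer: -25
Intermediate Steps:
Function('x')(q) = Add(6, Mul(-15, q)) (Function('x')(q) = Add(Mul(Mul(-5, 3), q), 6) = Add(Mul(-15, q), 6) = Add(6, Mul(-15, q)))
Function('R')(j, y) = Add(4, j, Mul(-15, y)) (Function('R')(j, y) = Add(Add(-2, j), Add(6, Mul(-15, y))) = Add(4, j, Mul(-15, y)))
Mul(Function('R')(6, 1), Add(1, 4)) = Mul(Add(4, 6, Mul(-15, 1)), Add(1, 4)) = Mul(Add(4, 6, -15), 5) = Mul(-5, 5) = -25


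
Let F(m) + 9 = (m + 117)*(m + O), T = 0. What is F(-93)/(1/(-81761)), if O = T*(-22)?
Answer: 183226401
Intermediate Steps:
O = 0 (O = 0*(-22) = 0)
F(m) = -9 + m*(117 + m) (F(m) = -9 + (m + 117)*(m + 0) = -9 + (117 + m)*m = -9 + m*(117 + m))
F(-93)/(1/(-81761)) = (-9 + (-93)² + 117*(-93))/(1/(-81761)) = (-9 + 8649 - 10881)/(-1/81761) = -2241*(-81761) = 183226401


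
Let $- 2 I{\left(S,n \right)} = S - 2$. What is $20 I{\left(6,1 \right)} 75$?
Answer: $-3000$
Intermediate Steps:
$I{\left(S,n \right)} = 1 - \frac{S}{2}$ ($I{\left(S,n \right)} = - \frac{S - 2}{2} = - \frac{-2 + S}{2} = 1 - \frac{S}{2}$)
$20 I{\left(6,1 \right)} 75 = 20 \left(1 - 3\right) 75 = 20 \left(-2\right) 75 = \left(-40\right) 75 = -3000$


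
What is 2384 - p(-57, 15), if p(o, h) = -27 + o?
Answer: 2468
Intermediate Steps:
2384 - p(-57, 15) = 2384 - (-27 - 57) = 2384 - 1*(-84) = 2384 + 84 = 2468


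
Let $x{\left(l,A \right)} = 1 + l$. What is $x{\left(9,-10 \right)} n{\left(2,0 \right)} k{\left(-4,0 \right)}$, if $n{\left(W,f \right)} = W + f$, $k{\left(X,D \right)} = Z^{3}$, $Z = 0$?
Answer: $0$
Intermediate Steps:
$k{\left(X,D \right)} = 0$ ($k{\left(X,D \right)} = 0^{3} = 0$)
$x{\left(9,-10 \right)} n{\left(2,0 \right)} k{\left(-4,0 \right)} = \left(1 + 9\right) \left(2 + 0\right) 0 = 10 \cdot 2 \cdot 0 = 20 \cdot 0 = 0$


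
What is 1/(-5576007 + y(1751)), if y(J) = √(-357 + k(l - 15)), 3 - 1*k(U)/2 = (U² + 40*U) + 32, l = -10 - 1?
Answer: -5576007/31091854063736 - √313/31091854063736 ≈ -1.7934e-7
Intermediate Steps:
l = -11
k(U) = -58 - 80*U - 2*U² (k(U) = 6 - 2*((U² + 40*U) + 32) = 6 - 2*(32 + U² + 40*U) = 6 + (-64 - 80*U - 2*U²) = -58 - 80*U - 2*U²)
y(J) = √313 (y(J) = √(-357 + (-58 - 80*(-11 - 15) - 2*(-11 - 15)²)) = √(-357 + (-58 - 80*(-26) - 2*(-26)²)) = √(-357 + (-58 + 2080 - 2*676)) = √(-357 + (-58 + 2080 - 1352)) = √(-357 + 670) = √313)
1/(-5576007 + y(1751)) = 1/(-5576007 + √313)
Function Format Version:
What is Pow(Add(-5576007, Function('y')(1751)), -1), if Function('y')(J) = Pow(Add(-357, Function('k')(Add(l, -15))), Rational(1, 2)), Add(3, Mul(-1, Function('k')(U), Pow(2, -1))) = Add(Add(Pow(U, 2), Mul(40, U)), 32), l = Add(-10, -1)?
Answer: Add(Rational(-5576007, 31091854063736), Mul(Rational(-1, 31091854063736), Pow(313, Rational(1, 2)))) ≈ -1.7934e-7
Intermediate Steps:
l = -11
Function('k')(U) = Add(-58, Mul(-80, U), Mul(-2, Pow(U, 2))) (Function('k')(U) = Add(6, Mul(-2, Add(Add(Pow(U, 2), Mul(40, U)), 32))) = Add(6, Mul(-2, Add(32, Pow(U, 2), Mul(40, U)))) = Add(6, Add(-64, Mul(-80, U), Mul(-2, Pow(U, 2)))) = Add(-58, Mul(-80, U), Mul(-2, Pow(U, 2))))
Function('y')(J) = Pow(313, Rational(1, 2)) (Function('y')(J) = Pow(Add(-357, Add(-58, Mul(-80, Add(-11, -15)), Mul(-2, Pow(Add(-11, -15), 2)))), Rational(1, 2)) = Pow(Add(-357, Add(-58, Mul(-80, -26), Mul(-2, Pow(-26, 2)))), Rational(1, 2)) = Pow(Add(-357, Add(-58, 2080, Mul(-2, 676))), Rational(1, 2)) = Pow(Add(-357, Add(-58, 2080, -1352)), Rational(1, 2)) = Pow(Add(-357, 670), Rational(1, 2)) = Pow(313, Rational(1, 2)))
Pow(Add(-5576007, Function('y')(1751)), -1) = Pow(Add(-5576007, Pow(313, Rational(1, 2))), -1)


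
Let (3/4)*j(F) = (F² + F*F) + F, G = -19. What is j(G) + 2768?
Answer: 11116/3 ≈ 3705.3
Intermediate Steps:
j(F) = 4*F/3 + 8*F²/3 (j(F) = 4*((F² + F*F) + F)/3 = 4*((F² + F²) + F)/3 = 4*(2*F² + F)/3 = 4*(F + 2*F²)/3 = 4*F/3 + 8*F²/3)
j(G) + 2768 = (4/3)*(-19)*(1 + 2*(-19)) + 2768 = (4/3)*(-19)*(1 - 38) + 2768 = (4/3)*(-19)*(-37) + 2768 = 2812/3 + 2768 = 11116/3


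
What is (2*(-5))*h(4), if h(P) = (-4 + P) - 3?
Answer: 30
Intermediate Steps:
h(P) = -7 + P
(2*(-5))*h(4) = (2*(-5))*(-7 + 4) = -10*(-3) = 30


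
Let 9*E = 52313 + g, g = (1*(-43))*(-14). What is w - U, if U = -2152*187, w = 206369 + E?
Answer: 5532052/9 ≈ 6.1467e+5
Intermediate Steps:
g = 602 (g = -43*(-14) = 602)
E = 52915/9 (E = (52313 + 602)/9 = (⅑)*52915 = 52915/9 ≈ 5879.4)
w = 1910236/9 (w = 206369 + 52915/9 = 1910236/9 ≈ 2.1225e+5)
U = -402424
w - U = 1910236/9 - 1*(-402424) = 1910236/9 + 402424 = 5532052/9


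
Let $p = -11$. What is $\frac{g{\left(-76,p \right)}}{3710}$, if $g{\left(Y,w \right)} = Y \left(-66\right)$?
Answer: $\frac{2508}{1855} \approx 1.352$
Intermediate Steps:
$g{\left(Y,w \right)} = - 66 Y$
$\frac{g{\left(-76,p \right)}}{3710} = \frac{\left(-66\right) \left(-76\right)}{3710} = 5016 \cdot \frac{1}{3710} = \frac{2508}{1855}$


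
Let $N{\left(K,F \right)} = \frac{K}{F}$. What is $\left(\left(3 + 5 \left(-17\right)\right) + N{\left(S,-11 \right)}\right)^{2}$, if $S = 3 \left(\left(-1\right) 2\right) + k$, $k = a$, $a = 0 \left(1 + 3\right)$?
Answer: $\frac{802816}{121} \approx 6634.8$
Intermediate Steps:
$a = 0$ ($a = 0 \cdot 4 = 0$)
$k = 0$
$S = -6$ ($S = 3 \left(\left(-1\right) 2\right) + 0 = 3 \left(-2\right) + 0 = -6 + 0 = -6$)
$\left(\left(3 + 5 \left(-17\right)\right) + N{\left(S,-11 \right)}\right)^{2} = \left(\left(3 + 5 \left(-17\right)\right) - \frac{6}{-11}\right)^{2} = \left(\left(3 - 85\right) - - \frac{6}{11}\right)^{2} = \left(-82 + \frac{6}{11}\right)^{2} = \left(- \frac{896}{11}\right)^{2} = \frac{802816}{121}$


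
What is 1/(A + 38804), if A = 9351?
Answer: 1/48155 ≈ 2.0766e-5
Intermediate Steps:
1/(A + 38804) = 1/(9351 + 38804) = 1/48155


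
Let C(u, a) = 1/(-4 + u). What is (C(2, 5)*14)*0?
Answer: 0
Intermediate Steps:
(C(2, 5)*14)*0 = (14/(-4 + 2))*0 = (14/(-2))*0 = -½*14*0 = -7*0 = 0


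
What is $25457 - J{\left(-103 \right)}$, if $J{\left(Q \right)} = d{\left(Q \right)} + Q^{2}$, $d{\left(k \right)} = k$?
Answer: $14951$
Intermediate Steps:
$J{\left(Q \right)} = Q + Q^{2}$
$25457 - J{\left(-103 \right)} = 25457 - - 103 \left(1 - 103\right) = 25457 - \left(-103\right) \left(-102\right) = 25457 - 10506 = 14951$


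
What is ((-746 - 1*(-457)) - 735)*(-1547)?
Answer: 1584128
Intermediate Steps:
((-746 - 1*(-457)) - 735)*(-1547) = ((-746 + 457) - 735)*(-1547) = (-289 - 735)*(-1547) = -1024*(-1547) = 1584128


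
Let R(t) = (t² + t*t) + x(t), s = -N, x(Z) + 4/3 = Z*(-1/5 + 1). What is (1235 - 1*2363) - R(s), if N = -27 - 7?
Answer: -51988/15 ≈ -3465.9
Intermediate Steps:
N = -34
x(Z) = -4/3 + 4*Z/5 (x(Z) = -4/3 + Z*(-1/5 + 1) = -4/3 + Z*(-1*⅕ + 1) = -4/3 + Z*(-⅕ + 1) = -4/3 + Z*(⅘) = -4/3 + 4*Z/5)
s = 34 (s = -1*(-34) = 34)
R(t) = -4/3 + 2*t² + 4*t/5 (R(t) = (t² + t*t) + (-4/3 + 4*t/5) = (t² + t²) + (-4/3 + 4*t/5) = 2*t² + (-4/3 + 4*t/5) = -4/3 + 2*t² + 4*t/5)
(1235 - 1*2363) - R(s) = (1235 - 1*2363) - (-4/3 + 2*34² + (⅘)*34) = (1235 - 2363) - (-4/3 + 2*1156 + 136/5) = -1128 - (-4/3 + 2312 + 136/5) = -1128 - 1*35068/15 = -1128 - 35068/15 = -51988/15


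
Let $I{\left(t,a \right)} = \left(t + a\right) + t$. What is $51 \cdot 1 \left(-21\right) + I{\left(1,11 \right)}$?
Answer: $-1058$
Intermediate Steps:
$I{\left(t,a \right)} = a + 2 t$ ($I{\left(t,a \right)} = \left(a + t\right) + t = a + 2 t$)
$51 \cdot 1 \left(-21\right) + I{\left(1,11 \right)} = 51 \cdot 1 \left(-21\right) + \left(11 + 2 \cdot 1\right) = 51 \left(-21\right) + \left(11 + 2\right) = -1071 + 13 = -1058$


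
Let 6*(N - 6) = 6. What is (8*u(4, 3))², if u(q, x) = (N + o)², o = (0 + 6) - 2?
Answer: 937024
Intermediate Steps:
N = 7 (N = 6 + (⅙)*6 = 6 + 1 = 7)
o = 4 (o = 6 - 2 = 4)
u(q, x) = 121 (u(q, x) = (7 + 4)² = 11² = 121)
(8*u(4, 3))² = (8*121)² = 968² = 937024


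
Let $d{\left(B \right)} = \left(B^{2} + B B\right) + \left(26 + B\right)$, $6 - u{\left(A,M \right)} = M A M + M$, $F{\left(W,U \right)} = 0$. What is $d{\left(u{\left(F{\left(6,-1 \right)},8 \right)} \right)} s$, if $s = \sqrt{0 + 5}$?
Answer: $32 \sqrt{5} \approx 71.554$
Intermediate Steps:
$u{\left(A,M \right)} = 6 - M - A M^{2}$ ($u{\left(A,M \right)} = 6 - \left(M A M + M\right) = 6 - \left(A M M + M\right) = 6 - \left(A M^{2} + M\right) = 6 - \left(M + A M^{2}\right) = 6 - M - A M^{2}$)
$d{\left(B \right)} = 26 + B + 2 B^{2}$ ($d{\left(B \right)} = \left(B^{2} + B^{2}\right) + \left(26 + B\right) = 2 B^{2} + \left(26 + B\right) = 26 + B + 2 B^{2}$)
$s = \sqrt{5} \approx 2.2361$
$d{\left(u{\left(F{\left(6,-1 \right)},8 \right)} \right)} s = \left(26 - 2 + 2 \left(6 - 8 - 0 \cdot 8^{2}\right)^{2}\right) \sqrt{5} = \left(26 - 2 + 2 \left(6 - 8 - 0 \cdot 64\right)^{2}\right) \sqrt{5} = \left(26 + \left(6 - 8 + 0\right) + 2 \left(6 - 8 + 0\right)^{2}\right) \sqrt{5} = \left(26 - 2 + 2 \left(-2\right)^{2}\right) \sqrt{5} = \left(26 - 2 + 2 \cdot 4\right) \sqrt{5} = \left(26 - 2 + 8\right) \sqrt{5} = 32 \sqrt{5}$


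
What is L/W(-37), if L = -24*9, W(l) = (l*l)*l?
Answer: 216/50653 ≈ 0.0042643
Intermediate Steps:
W(l) = l³ (W(l) = l²*l = l³)
L = -216
L/W(-37) = -216/((-37)³) = -216/(-50653) = -216*(-1/50653) = 216/50653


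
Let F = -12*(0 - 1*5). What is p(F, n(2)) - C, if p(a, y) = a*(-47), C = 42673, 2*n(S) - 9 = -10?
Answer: -45493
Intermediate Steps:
n(S) = -1/2 (n(S) = 9/2 + (1/2)*(-10) = 9/2 - 5 = -1/2)
F = 60 (F = -12*(0 - 5) = -12*(-5) = 60)
p(a, y) = -47*a
p(F, n(2)) - C = -47*60 - 1*42673 = -2820 - 42673 = -45493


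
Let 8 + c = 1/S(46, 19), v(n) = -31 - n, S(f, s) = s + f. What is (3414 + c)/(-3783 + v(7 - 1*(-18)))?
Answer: -221391/249535 ≈ -0.88721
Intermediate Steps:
S(f, s) = f + s
c = -519/65 (c = -8 + 1/(46 + 19) = -8 + 1/65 = -519/65 ≈ -7.9846)
(3414 + c)/(-3783 + v(7 - 1*(-18))) = (3414 - 519/65)/(-3783 + (-31 - (7 - 1*(-18)))) = 221391/(65*(-3783 + (-31 - (7 + 18)))) = 221391/(65*(-3783 + (-31 - 1*25))) = 221391/(65*(-3783 + (-31 - 25))) = 221391/(65*(-3783 - 56)) = (221391/65)/(-3839) = (221391/65)*(-1/3839) = -221391/249535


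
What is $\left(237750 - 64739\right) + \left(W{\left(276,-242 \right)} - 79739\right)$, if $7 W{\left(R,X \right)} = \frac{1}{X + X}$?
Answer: $\frac{316005535}{3388} \approx 93272.0$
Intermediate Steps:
$W{\left(R,X \right)} = \frac{1}{14 X}$ ($W{\left(R,X \right)} = \frac{1}{7 \left(X + X\right)} = \frac{1}{7 \cdot 2 X} = \frac{\frac{1}{2} \frac{1}{X}}{7} = \frac{1}{14 X}$)
$\left(237750 - 64739\right) + \left(W{\left(276,-242 \right)} - 79739\right) = \left(237750 - 64739\right) + \left(\frac{1}{14 \left(-242\right)} - 79739\right) = 173011 + \left(\frac{1}{14} \left(- \frac{1}{242}\right) - 79739\right) = 173011 - \frac{270155733}{3388} = \frac{316005535}{3388}$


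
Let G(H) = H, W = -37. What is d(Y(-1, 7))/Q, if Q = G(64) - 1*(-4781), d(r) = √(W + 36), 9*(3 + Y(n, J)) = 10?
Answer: I/4845 ≈ 0.0002064*I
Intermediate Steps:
Y(n, J) = -17/9 (Y(n, J) = -3 + (⅑)*10 = -3 + 10/9 = -17/9)
d(r) = I (d(r) = √(-37 + 36) = √(-1) = I)
Q = 4845 (Q = 64 - 1*(-4781) = 64 + 4781 = 4845)
d(Y(-1, 7))/Q = I/4845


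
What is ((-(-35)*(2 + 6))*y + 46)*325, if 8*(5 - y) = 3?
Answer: 435825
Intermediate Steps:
y = 37/8 (y = 5 - ⅛*3 = 5 - 3/8 = 37/8 ≈ 4.6250)
((-(-35)*(2 + 6))*y + 46)*325 = (-(-35)*(2 + 6)*(37/8) + 46)*325 = (-(-35)*8*(37/8) + 46)*325 = (-7*(-40)*(37/8) + 46)*325 = (280*(37/8) + 46)*325 = (1295 + 46)*325 = 1341*325 = 435825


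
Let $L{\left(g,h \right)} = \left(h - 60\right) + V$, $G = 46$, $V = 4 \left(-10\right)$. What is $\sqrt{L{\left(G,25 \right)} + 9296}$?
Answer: $\sqrt{9221} \approx 96.026$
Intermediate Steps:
$V = -40$
$L{\left(g,h \right)} = -100 + h$ ($L{\left(g,h \right)} = \left(h - 60\right) - 40 = \left(-60 + h\right) - 40 = -100 + h$)
$\sqrt{L{\left(G,25 \right)} + 9296} = \sqrt{\left(-100 + 25\right) + 9296} = \sqrt{-75 + 9296} = \sqrt{9221}$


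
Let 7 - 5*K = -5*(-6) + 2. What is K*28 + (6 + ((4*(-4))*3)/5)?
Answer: -718/5 ≈ -143.60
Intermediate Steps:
K = -5 (K = 7/5 - (-5*(-6) + 2)/5 = 7/5 - (30 + 2)/5 = 7/5 - ⅕*32 = 7/5 - 32/5 = -5)
K*28 + (6 + ((4*(-4))*3)/5) = -5*28 + (6 + ((4*(-4))*3)/5) = -140 + (6 + (-16*3)/5) = -140 + (6 + (⅕)*(-48)) = -140 + (6 - 48/5) = -140 - 18/5 = -718/5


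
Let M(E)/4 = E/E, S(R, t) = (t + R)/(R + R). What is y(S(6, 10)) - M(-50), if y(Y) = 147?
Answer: 143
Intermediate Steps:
S(R, t) = (R + t)/(2*R) (S(R, t) = (R + t)/((2*R)) = (R + t)*(1/(2*R)) = (R + t)/(2*R))
M(E) = 4 (M(E) = 4*(E/E) = 4*1 = 4)
y(S(6, 10)) - M(-50) = 147 - 1*4 = 147 - 4 = 143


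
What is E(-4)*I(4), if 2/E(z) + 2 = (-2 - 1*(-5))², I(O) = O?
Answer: 8/7 ≈ 1.1429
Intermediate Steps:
E(z) = 2/7 (E(z) = 2/(-2 + (-2 - 1*(-5))²) = 2/(-2 + (-2 + 5)²) = 2/(-2 + 3²) = 2/(-2 + 9) = 2/7)
E(-4)*I(4) = (2/7)*4 = 8/7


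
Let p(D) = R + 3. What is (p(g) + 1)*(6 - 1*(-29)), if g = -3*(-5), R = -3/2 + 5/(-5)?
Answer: 105/2 ≈ 52.500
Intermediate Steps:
R = -5/2 (R = -3*½ + 5*(-⅕) = -3/2 - 1 = -5/2 ≈ -2.5000)
g = 15
p(D) = ½ (p(D) = -5/2 + 3 = ½)
(p(g) + 1)*(6 - 1*(-29)) = (½ + 1)*(6 - 1*(-29)) = 3*(6 + 29)/2 = (3/2)*35 = 105/2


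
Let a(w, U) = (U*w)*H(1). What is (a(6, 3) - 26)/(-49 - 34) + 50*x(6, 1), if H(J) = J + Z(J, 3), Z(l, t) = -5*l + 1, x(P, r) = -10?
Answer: -41420/83 ≈ -499.04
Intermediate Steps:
Z(l, t) = 1 - 5*l
H(J) = 1 - 4*J (H(J) = J + (1 - 5*J) = 1 - 4*J)
a(w, U) = -3*U*w (a(w, U) = (U*w)*(1 - 4*1) = (U*w)*(1 - 4) = (U*w)*(-3) = -3*U*w)
(a(6, 3) - 26)/(-49 - 34) + 50*x(6, 1) = (-3*3*6 - 26)/(-49 - 34) + 50*(-10) = (-54 - 26)/(-83) - 500 = -80*(-1/83) - 500 = 80/83 - 500 = -41420/83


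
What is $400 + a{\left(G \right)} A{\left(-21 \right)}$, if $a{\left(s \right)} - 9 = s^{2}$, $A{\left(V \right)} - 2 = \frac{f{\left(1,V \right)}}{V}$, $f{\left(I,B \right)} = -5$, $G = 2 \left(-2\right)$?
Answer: $\frac{9575}{21} \approx 455.95$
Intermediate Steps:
$G = -4$
$A{\left(V \right)} = 2 - \frac{5}{V}$
$a{\left(s \right)} = 9 + s^{2}$
$400 + a{\left(G \right)} A{\left(-21 \right)} = 400 + \left(9 + \left(-4\right)^{2}\right) \left(2 - \frac{5}{-21}\right) = 400 + \left(9 + 16\right) \left(2 - - \frac{5}{21}\right) = 400 + 25 \left(2 + \frac{5}{21}\right) = 400 + 25 \cdot \frac{47}{21} = 400 + \frac{1175}{21} = \frac{9575}{21}$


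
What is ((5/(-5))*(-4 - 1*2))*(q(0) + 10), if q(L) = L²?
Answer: 60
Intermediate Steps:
((5/(-5))*(-4 - 1*2))*(q(0) + 10) = ((5/(-5))*(-4 - 1*2))*(0² + 10) = ((5*(-⅕))*(-4 - 2))*(0 + 10) = -1*(-6)*10 = 6*10 = 60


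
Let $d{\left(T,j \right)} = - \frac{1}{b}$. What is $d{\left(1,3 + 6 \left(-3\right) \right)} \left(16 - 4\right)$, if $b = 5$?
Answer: $- \frac{12}{5} \approx -2.4$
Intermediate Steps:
$d{\left(T,j \right)} = - \frac{1}{5}$
$d{\left(1,3 + 6 \left(-3\right) \right)} \left(16 - 4\right) = - \frac{16 - 4}{5} = \left(- \frac{1}{5}\right) 12 = - \frac{12}{5}$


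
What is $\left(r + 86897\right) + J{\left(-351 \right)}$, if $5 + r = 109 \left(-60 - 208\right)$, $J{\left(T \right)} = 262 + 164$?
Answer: $58106$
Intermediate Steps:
$J{\left(T \right)} = 426$
$r = -29217$ ($r = -5 + 109 \left(-60 - 208\right) = -5 + 109 \left(-268\right) = -5 - 29212 = -29217$)
$\left(r + 86897\right) + J{\left(-351 \right)} = \left(-29217 + 86897\right) + 426 = 57680 + 426 = 58106$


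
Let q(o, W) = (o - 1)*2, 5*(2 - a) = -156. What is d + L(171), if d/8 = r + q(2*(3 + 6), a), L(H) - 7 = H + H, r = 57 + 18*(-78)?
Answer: -10155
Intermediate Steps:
r = -1347 (r = 57 - 1404 = -1347)
a = 166/5 (a = 2 - 1/5*(-156) = 2 + 156/5 = 166/5 ≈ 33.200)
L(H) = 7 + 2*H (L(H) = 7 + (H + H) = 7 + 2*H)
q(o, W) = -2 + 2*o (q(o, W) = (-1 + o)*2 = -2 + 2*o)
d = -10504 (d = 8*(-1347 + (-2 + 2*(2*(3 + 6)))) = 8*(-1347 + (-2 + 2*(2*9))) = 8*(-1347 + (-2 + 2*18)) = 8*(-1347 + (-2 + 36)) = 8*(-1347 + 34) = 8*(-1313) = -10504)
d + L(171) = -10504 + (7 + 2*171) = -10504 + (7 + 342) = -10504 + 349 = -10155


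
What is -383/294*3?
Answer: -383/98 ≈ -3.9082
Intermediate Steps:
-383/294*3 = -383/98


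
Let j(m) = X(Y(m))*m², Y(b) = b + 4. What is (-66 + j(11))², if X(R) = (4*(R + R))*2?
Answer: 839492676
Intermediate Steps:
Y(b) = 4 + b
X(R) = 16*R (X(R) = (4*(2*R))*2 = (8*R)*2 = 16*R)
j(m) = m²*(64 + 16*m) (j(m) = (16*(4 + m))*m² = (64 + 16*m)*m² = m²*(64 + 16*m))
(-66 + j(11))² = (-66 + 16*11²*(4 + 11))² = (-66 + 16*121*15)² = (-66 + 29040)² = 28974² = 839492676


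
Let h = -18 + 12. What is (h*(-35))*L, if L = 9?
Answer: 1890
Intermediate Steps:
h = -6
(h*(-35))*L = -6*(-35)*9 = 210*9 = 1890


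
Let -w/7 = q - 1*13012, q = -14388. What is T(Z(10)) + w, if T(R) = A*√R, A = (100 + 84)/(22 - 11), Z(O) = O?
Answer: 191800 + 184*√10/11 ≈ 1.9185e+5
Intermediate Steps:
A = 184/11 ≈ 16.727
w = 191800 (w = -7*(-14388 - 1*13012) = -7*(-14388 - 13012) = -7*(-27400) = 191800)
T(R) = 184*√R/11
T(Z(10)) + w = 184*√10/11 + 191800 = 191800 + 184*√10/11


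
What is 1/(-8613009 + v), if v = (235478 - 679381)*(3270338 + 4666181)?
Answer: -1/3523053206666 ≈ -2.8384e-13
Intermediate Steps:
v = -3523044593657 (v = -443903*7936519 = -3523044593657)
1/(-8613009 + v) = 1/(-8613009 - 3523044593657) = 1/(-3523053206666) = -1/3523053206666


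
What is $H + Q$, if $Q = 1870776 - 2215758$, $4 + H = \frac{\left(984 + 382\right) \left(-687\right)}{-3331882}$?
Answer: $- \frac{574725852605}{1665941} \approx -3.4499 \cdot 10^{5}$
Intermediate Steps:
$H = - \frac{6194543}{1665941}$ ($H = -4 + \frac{\left(984 + 382\right) \left(-687\right)}{-3331882} = -4 + 1366 \left(-687\right) \left(- \frac{1}{3331882}\right) = -4 - - \frac{469221}{1665941} = -4 + \frac{469221}{1665941} = - \frac{6194543}{1665941} \approx -3.7183$)
$Q = -344982$
$H + Q = - \frac{6194543}{1665941} - 344982 = - \frac{574725852605}{1665941}$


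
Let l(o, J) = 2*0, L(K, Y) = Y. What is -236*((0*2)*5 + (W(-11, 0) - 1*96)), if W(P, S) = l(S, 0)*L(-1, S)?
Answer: 22656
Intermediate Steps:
l(o, J) = 0
W(P, S) = 0 (W(P, S) = 0*S = 0)
-236*((0*2)*5 + (W(-11, 0) - 1*96)) = -236*((0*2)*5 + (0 - 1*96)) = -236*(0*5 + (0 - 96)) = -236*(0 - 96) = -236*(-96) = 22656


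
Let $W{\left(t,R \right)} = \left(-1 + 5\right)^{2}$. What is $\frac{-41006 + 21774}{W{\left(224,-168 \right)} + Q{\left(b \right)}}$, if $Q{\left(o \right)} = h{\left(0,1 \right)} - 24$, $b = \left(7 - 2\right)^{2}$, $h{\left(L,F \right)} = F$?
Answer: $\frac{19232}{7} \approx 2747.4$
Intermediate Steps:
$b = 25$ ($b = 5^{2} = 25$)
$Q{\left(o \right)} = -23$ ($Q{\left(o \right)} = 1 - 24 = -23$)
$W{\left(t,R \right)} = 16$ ($W{\left(t,R \right)} = 4^{2} = 16$)
$\frac{-41006 + 21774}{W{\left(224,-168 \right)} + Q{\left(b \right)}} = \frac{-41006 + 21774}{16 - 23} = - \frac{19232}{-7} = \left(-19232\right) \left(- \frac{1}{7}\right) = \frac{19232}{7}$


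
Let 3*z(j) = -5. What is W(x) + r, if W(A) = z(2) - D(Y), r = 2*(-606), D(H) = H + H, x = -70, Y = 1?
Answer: -3647/3 ≈ -1215.7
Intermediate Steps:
z(j) = -5/3 (z(j) = (⅓)*(-5) = -5/3)
D(H) = 2*H
r = -1212
W(A) = -11/3 (W(A) = -5/3 - 2 = -11/3)
W(x) + r = -11/3 - 1212 = -3647/3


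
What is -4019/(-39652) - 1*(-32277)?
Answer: 1279851623/39652 ≈ 32277.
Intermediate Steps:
-4019/(-39652) - 1*(-32277) = -4019*(-1/39652) + 32277 = 4019/39652 + 32277 = 1279851623/39652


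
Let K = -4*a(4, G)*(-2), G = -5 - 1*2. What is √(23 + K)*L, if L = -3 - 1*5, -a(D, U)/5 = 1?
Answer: -8*I*√17 ≈ -32.985*I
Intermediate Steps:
G = -7 (G = -5 - 2 = -7)
a(D, U) = -5 (a(D, U) = -5*1 = -5)
L = -8 (L = -3 - 5 = -8)
K = -40 (K = -4*(-5)*(-2) = 20*(-2) = -40)
√(23 + K)*L = √(23 - 40)*(-8) = √(-17)*(-8) = (I*√17)*(-8) = -8*I*√17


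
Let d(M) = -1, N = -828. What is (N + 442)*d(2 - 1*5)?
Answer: 386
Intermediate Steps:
(N + 442)*d(2 - 1*5) = (-828 + 442)*(-1) = -386*(-1) = 386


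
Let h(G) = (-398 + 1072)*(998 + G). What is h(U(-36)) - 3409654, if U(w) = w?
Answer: -2761266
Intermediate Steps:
h(G) = 672652 + 674*G (h(G) = 674*(998 + G) = 672652 + 674*G)
h(U(-36)) - 3409654 = (672652 + 674*(-36)) - 3409654 = (672652 - 24264) - 3409654 = 648388 - 3409654 = -2761266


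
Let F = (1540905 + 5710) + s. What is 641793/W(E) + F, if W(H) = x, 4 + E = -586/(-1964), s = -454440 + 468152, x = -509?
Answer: 793564650/509 ≈ 1.5591e+6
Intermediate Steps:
s = 13712
E = -3635/982 (E = -4 - 586/(-1964) = -4 - 586*(-1/1964) = -4 + 293/982 = -3635/982 ≈ -3.7016)
W(H) = -509
F = 1560327 (F = (1540905 + 5710) + 13712 = 1546615 + 13712 = 1560327)
641793/W(E) + F = 641793/(-509) + 1560327 = 641793*(-1/509) + 1560327 = -641793/509 + 1560327 = 793564650/509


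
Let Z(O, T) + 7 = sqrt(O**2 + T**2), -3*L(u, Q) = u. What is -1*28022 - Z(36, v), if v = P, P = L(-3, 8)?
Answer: -28015 - sqrt(1297) ≈ -28051.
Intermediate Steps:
L(u, Q) = -u/3
P = 1 (P = -1/3*(-3) = 1)
v = 1
Z(O, T) = -7 + sqrt(O**2 + T**2)
-1*28022 - Z(36, v) = -1*28022 - (-7 + sqrt(36**2 + 1**2)) = -28022 - (-7 + sqrt(1296 + 1)) = -28022 - (-7 + sqrt(1297)) = -28022 + (7 - sqrt(1297)) = -28015 - sqrt(1297)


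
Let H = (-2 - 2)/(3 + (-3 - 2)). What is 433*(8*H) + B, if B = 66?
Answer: 6994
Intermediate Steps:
H = 2 (H = -4/(3 - 5) = -4/(-2) = -4*(-½) = 2)
433*(8*H) + B = 433*(8*2) + 66 = 433*16 + 66 = 6928 + 66 = 6994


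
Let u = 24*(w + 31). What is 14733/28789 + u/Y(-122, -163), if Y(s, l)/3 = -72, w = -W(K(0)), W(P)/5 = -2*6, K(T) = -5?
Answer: -2487202/259101 ≈ -9.5993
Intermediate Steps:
W(P) = -60 (W(P) = 5*(-2*6) = 5*(-12) = -60)
w = 60 (w = -1*(-60) = 60)
Y(s, l) = -216 (Y(s, l) = 3*(-72) = -216)
u = 2184 (u = 24*(60 + 31) = 24*91 = 2184)
14733/28789 + u/Y(-122, -163) = 14733/28789 + 2184/(-216) = 14733*(1/28789) + 2184*(-1/216) = 14733/28789 - 91/9 = -2487202/259101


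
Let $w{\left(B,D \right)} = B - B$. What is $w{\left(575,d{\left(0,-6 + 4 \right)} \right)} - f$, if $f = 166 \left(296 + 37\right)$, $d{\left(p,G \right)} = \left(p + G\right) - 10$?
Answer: $-55278$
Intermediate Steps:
$d{\left(p,G \right)} = -10 + G + p$ ($d{\left(p,G \right)} = \left(G + p\right) - 10 = -10 + G + p$)
$w{\left(B,D \right)} = 0$
$f = 55278$ ($f = 166 \cdot 333 = 55278$)
$w{\left(575,d{\left(0,-6 + 4 \right)} \right)} - f = 0 - 55278 = -55278$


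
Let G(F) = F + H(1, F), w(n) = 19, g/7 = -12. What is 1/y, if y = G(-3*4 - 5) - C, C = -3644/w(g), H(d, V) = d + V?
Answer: 19/3017 ≈ 0.0062976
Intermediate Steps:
g = -84 (g = 7*(-12) = -84)
H(d, V) = V + d
G(F) = 1 + 2*F (G(F) = F + (F + 1) = F + (1 + F) = 1 + 2*F)
C = -3644/19 ≈ -191.79
y = 3017/19 (y = (1 + 2*(-3*4 - 5)) - 1*(-3644/19) = (1 + 2*(-12 - 5)) + 3644/19 = (1 + 2*(-17)) + 3644/19 = (1 - 34) + 3644/19 = -33 + 3644/19 = 3017/19 ≈ 158.79)
1/y = 1/(3017/19) = 19/3017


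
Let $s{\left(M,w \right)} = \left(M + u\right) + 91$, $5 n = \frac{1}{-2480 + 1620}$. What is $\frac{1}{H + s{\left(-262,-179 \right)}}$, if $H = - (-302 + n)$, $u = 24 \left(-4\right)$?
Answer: $\frac{4300}{150501} \approx 0.028571$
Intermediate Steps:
$u = -96$
$n = - \frac{1}{4300}$ ($n = \frac{1}{5 \left(-2480 + 1620\right)} = \frac{1}{5 \left(-860\right)} = \frac{1}{5} \left(- \frac{1}{860}\right) = - \frac{1}{4300} \approx -0.00023256$)
$s{\left(M,w \right)} = -5 + M$ ($s{\left(M,w \right)} = \left(M - 96\right) + 91 = \left(-96 + M\right) + 91 = -5 + M$)
$H = \frac{1298601}{4300}$ ($H = - (-302 - \frac{1}{4300}) = \left(-1\right) \left(- \frac{1298601}{4300}\right) = \frac{1298601}{4300} \approx 302.0$)
$\frac{1}{H + s{\left(-262,-179 \right)}} = \frac{1}{\frac{1298601}{4300} - 267} = \frac{1}{\frac{150501}{4300}} = \frac{4300}{150501}$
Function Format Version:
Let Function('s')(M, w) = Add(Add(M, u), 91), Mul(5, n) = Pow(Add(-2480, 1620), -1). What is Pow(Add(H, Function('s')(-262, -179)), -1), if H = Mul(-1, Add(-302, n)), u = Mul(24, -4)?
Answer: Rational(4300, 150501) ≈ 0.028571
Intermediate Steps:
u = -96
n = Rational(-1, 4300) (n = Mul(Rational(1, 5), Pow(Add(-2480, 1620), -1)) = Mul(Rational(1, 5), Pow(-860, -1)) = Mul(Rational(1, 5), Rational(-1, 860)) = Rational(-1, 4300) ≈ -0.00023256)
Function('s')(M, w) = Add(-5, M) (Function('s')(M, w) = Add(Add(M, -96), 91) = Add(Add(-96, M), 91) = Add(-5, M))
H = Rational(1298601, 4300) (H = Mul(-1, Add(-302, Rational(-1, 4300))) = Mul(-1, Rational(-1298601, 4300)) = Rational(1298601, 4300) ≈ 302.00)
Pow(Add(H, Function('s')(-262, -179)), -1) = Pow(Add(Rational(1298601, 4300), Add(-5, -262)), -1) = Pow(Add(Rational(1298601, 4300), -267), -1) = Pow(Rational(150501, 4300), -1) = Rational(4300, 150501)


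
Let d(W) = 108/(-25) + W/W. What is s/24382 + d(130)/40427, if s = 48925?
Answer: 49445250669/24642277850 ≈ 2.0065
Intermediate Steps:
d(W) = -83/25 (d(W) = 108*(-1/25) + 1 = -108/25 + 1 = -83/25)
s/24382 + d(130)/40427 = 48925/24382 - 83/25/40427 = 48925*(1/24382) - 83/25*1/40427 = 48925/24382 - 83/1010675 = 49445250669/24642277850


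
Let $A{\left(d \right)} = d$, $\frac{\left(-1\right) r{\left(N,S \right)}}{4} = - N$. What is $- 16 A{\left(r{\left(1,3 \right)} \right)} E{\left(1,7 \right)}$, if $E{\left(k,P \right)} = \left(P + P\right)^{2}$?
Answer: $-12544$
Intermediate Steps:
$r{\left(N,S \right)} = 4 N$ ($r{\left(N,S \right)} = - 4 \left(- N\right) = 4 N$)
$E{\left(k,P \right)} = 4 P^{2}$ ($E{\left(k,P \right)} = \left(2 P\right)^{2} = 4 P^{2}$)
$- 16 A{\left(r{\left(1,3 \right)} \right)} E{\left(1,7 \right)} = - 16 \cdot 4 \cdot 1 \cdot 4 \cdot 7^{2} = \left(-16\right) 4 \cdot 4 \cdot 49 = \left(-64\right) 196 = -12544$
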